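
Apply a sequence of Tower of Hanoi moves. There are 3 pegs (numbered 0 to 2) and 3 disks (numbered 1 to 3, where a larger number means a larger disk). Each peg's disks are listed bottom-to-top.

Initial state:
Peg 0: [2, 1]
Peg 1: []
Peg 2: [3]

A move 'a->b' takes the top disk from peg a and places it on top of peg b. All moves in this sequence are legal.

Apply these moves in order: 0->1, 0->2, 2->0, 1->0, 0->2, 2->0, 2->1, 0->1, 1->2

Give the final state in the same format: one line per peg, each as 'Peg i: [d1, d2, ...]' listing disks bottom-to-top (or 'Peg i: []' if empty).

Answer: Peg 0: [2]
Peg 1: [3]
Peg 2: [1]

Derivation:
After move 1 (0->1):
Peg 0: [2]
Peg 1: [1]
Peg 2: [3]

After move 2 (0->2):
Peg 0: []
Peg 1: [1]
Peg 2: [3, 2]

After move 3 (2->0):
Peg 0: [2]
Peg 1: [1]
Peg 2: [3]

After move 4 (1->0):
Peg 0: [2, 1]
Peg 1: []
Peg 2: [3]

After move 5 (0->2):
Peg 0: [2]
Peg 1: []
Peg 2: [3, 1]

After move 6 (2->0):
Peg 0: [2, 1]
Peg 1: []
Peg 2: [3]

After move 7 (2->1):
Peg 0: [2, 1]
Peg 1: [3]
Peg 2: []

After move 8 (0->1):
Peg 0: [2]
Peg 1: [3, 1]
Peg 2: []

After move 9 (1->2):
Peg 0: [2]
Peg 1: [3]
Peg 2: [1]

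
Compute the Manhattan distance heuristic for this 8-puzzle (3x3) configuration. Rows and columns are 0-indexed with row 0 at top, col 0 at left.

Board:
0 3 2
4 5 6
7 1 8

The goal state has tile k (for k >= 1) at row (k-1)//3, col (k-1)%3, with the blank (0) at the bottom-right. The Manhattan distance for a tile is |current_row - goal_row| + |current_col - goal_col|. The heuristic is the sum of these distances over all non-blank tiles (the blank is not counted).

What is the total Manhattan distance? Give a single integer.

Tile 3: (0,1)->(0,2) = 1
Tile 2: (0,2)->(0,1) = 1
Tile 4: (1,0)->(1,0) = 0
Tile 5: (1,1)->(1,1) = 0
Tile 6: (1,2)->(1,2) = 0
Tile 7: (2,0)->(2,0) = 0
Tile 1: (2,1)->(0,0) = 3
Tile 8: (2,2)->(2,1) = 1
Sum: 1 + 1 + 0 + 0 + 0 + 0 + 3 + 1 = 6

Answer: 6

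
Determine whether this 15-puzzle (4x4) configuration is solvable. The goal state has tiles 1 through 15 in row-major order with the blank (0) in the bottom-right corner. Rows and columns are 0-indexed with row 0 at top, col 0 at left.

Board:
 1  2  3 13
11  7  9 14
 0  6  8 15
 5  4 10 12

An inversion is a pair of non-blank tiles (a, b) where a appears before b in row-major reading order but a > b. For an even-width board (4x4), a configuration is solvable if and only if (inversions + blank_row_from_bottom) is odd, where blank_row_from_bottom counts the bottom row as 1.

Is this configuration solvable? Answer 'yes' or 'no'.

Inversions: 38
Blank is in row 2 (0-indexed from top), which is row 2 counting from the bottom (bottom = 1).
38 + 2 = 40, which is even, so the puzzle is not solvable.

Answer: no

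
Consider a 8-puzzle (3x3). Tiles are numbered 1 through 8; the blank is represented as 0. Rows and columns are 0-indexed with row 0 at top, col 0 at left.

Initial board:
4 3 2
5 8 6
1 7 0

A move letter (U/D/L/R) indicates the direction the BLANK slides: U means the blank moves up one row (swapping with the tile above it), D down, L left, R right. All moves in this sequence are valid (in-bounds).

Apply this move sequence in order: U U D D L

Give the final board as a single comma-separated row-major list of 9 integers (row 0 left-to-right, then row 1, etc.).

After move 1 (U):
4 3 2
5 8 0
1 7 6

After move 2 (U):
4 3 0
5 8 2
1 7 6

After move 3 (D):
4 3 2
5 8 0
1 7 6

After move 4 (D):
4 3 2
5 8 6
1 7 0

After move 5 (L):
4 3 2
5 8 6
1 0 7

Answer: 4, 3, 2, 5, 8, 6, 1, 0, 7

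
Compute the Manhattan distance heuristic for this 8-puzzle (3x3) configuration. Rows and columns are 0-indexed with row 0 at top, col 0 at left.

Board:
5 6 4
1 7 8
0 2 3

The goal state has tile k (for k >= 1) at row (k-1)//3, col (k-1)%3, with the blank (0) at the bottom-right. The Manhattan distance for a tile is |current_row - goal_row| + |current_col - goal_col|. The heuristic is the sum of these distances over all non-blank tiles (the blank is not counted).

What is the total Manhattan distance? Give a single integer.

Answer: 16

Derivation:
Tile 5: at (0,0), goal (1,1), distance |0-1|+|0-1| = 2
Tile 6: at (0,1), goal (1,2), distance |0-1|+|1-2| = 2
Tile 4: at (0,2), goal (1,0), distance |0-1|+|2-0| = 3
Tile 1: at (1,0), goal (0,0), distance |1-0|+|0-0| = 1
Tile 7: at (1,1), goal (2,0), distance |1-2|+|1-0| = 2
Tile 8: at (1,2), goal (2,1), distance |1-2|+|2-1| = 2
Tile 2: at (2,1), goal (0,1), distance |2-0|+|1-1| = 2
Tile 3: at (2,2), goal (0,2), distance |2-0|+|2-2| = 2
Sum: 2 + 2 + 3 + 1 + 2 + 2 + 2 + 2 = 16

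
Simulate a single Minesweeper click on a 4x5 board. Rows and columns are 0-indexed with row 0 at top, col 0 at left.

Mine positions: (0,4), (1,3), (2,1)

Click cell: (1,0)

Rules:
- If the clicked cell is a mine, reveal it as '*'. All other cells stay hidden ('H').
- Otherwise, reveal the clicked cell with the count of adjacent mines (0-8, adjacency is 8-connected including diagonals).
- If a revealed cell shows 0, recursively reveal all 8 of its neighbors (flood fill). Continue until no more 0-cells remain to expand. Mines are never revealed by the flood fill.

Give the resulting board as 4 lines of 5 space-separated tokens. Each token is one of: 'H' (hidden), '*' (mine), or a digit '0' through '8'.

H H H H H
1 H H H H
H H H H H
H H H H H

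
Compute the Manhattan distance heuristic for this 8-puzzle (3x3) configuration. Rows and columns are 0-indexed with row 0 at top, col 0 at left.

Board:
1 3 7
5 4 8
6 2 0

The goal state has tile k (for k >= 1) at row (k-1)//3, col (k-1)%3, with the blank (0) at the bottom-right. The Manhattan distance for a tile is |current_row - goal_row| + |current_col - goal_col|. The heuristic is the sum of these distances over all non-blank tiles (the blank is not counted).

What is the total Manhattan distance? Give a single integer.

Tile 1: (0,0)->(0,0) = 0
Tile 3: (0,1)->(0,2) = 1
Tile 7: (0,2)->(2,0) = 4
Tile 5: (1,0)->(1,1) = 1
Tile 4: (1,1)->(1,0) = 1
Tile 8: (1,2)->(2,1) = 2
Tile 6: (2,0)->(1,2) = 3
Tile 2: (2,1)->(0,1) = 2
Sum: 0 + 1 + 4 + 1 + 1 + 2 + 3 + 2 = 14

Answer: 14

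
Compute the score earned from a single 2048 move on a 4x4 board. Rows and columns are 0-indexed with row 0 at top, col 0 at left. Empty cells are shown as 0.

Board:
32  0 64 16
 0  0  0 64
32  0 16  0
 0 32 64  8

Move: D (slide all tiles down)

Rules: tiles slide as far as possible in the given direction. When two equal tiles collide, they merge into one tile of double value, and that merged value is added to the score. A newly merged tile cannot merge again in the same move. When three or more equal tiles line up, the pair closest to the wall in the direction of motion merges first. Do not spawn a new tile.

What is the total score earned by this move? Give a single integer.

Slide down:
col 0: [32, 0, 32, 0] -> [0, 0, 0, 64]  score +64 (running 64)
col 1: [0, 0, 0, 32] -> [0, 0, 0, 32]  score +0 (running 64)
col 2: [64, 0, 16, 64] -> [0, 64, 16, 64]  score +0 (running 64)
col 3: [16, 64, 0, 8] -> [0, 16, 64, 8]  score +0 (running 64)
Board after move:
 0  0  0  0
 0  0 64 16
 0  0 16 64
64 32 64  8

Answer: 64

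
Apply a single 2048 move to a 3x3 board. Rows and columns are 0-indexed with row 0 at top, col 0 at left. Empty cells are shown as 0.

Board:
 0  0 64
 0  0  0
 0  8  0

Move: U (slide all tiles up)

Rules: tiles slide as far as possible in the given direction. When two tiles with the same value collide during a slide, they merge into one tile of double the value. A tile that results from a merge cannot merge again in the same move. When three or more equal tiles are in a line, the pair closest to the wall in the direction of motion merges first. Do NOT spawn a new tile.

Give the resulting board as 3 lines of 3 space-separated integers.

Answer:  0  8 64
 0  0  0
 0  0  0

Derivation:
Slide up:
col 0: [0, 0, 0] -> [0, 0, 0]
col 1: [0, 0, 8] -> [8, 0, 0]
col 2: [64, 0, 0] -> [64, 0, 0]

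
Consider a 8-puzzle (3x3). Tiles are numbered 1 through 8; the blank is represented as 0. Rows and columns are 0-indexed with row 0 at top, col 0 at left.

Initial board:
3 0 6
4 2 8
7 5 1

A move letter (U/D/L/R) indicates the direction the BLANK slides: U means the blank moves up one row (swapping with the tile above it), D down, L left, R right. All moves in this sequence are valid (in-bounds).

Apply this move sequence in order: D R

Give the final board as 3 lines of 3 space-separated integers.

After move 1 (D):
3 2 6
4 0 8
7 5 1

After move 2 (R):
3 2 6
4 8 0
7 5 1

Answer: 3 2 6
4 8 0
7 5 1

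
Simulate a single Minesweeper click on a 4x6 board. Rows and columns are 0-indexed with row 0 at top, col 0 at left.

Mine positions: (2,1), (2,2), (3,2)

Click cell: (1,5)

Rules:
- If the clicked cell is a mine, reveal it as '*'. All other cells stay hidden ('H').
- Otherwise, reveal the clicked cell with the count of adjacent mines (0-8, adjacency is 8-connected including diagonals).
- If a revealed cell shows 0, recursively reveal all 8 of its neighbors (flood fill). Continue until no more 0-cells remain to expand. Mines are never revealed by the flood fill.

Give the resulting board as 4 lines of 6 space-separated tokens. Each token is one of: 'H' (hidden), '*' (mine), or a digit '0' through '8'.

0 0 0 0 0 0
1 2 2 1 0 0
H H H 2 0 0
H H H 2 0 0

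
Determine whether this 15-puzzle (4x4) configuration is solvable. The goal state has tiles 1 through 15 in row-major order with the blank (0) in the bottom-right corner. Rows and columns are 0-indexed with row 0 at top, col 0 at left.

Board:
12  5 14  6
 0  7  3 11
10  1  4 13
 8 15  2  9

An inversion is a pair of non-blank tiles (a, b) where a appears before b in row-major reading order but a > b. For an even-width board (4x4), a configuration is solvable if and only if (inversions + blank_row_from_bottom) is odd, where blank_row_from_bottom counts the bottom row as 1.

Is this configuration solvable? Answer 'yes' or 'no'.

Answer: yes

Derivation:
Inversions: 54
Blank is in row 1 (0-indexed from top), which is row 3 counting from the bottom (bottom = 1).
54 + 3 = 57, which is odd, so the puzzle is solvable.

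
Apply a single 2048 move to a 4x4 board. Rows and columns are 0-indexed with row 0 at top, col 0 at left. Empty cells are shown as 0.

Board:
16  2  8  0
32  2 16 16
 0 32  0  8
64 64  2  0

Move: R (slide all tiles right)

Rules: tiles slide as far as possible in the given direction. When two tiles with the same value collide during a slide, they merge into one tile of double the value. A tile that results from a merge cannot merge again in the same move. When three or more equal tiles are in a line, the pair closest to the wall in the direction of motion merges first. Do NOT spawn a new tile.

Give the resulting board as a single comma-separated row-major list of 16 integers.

Answer: 0, 16, 2, 8, 0, 32, 2, 32, 0, 0, 32, 8, 0, 0, 128, 2

Derivation:
Slide right:
row 0: [16, 2, 8, 0] -> [0, 16, 2, 8]
row 1: [32, 2, 16, 16] -> [0, 32, 2, 32]
row 2: [0, 32, 0, 8] -> [0, 0, 32, 8]
row 3: [64, 64, 2, 0] -> [0, 0, 128, 2]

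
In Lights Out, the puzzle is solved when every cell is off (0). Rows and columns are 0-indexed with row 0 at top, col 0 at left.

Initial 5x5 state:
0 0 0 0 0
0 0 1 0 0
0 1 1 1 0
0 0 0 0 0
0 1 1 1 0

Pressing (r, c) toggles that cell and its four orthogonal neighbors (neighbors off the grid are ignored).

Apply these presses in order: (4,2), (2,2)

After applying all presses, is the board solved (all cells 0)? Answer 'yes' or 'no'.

After press 1 at (4,2):
0 0 0 0 0
0 0 1 0 0
0 1 1 1 0
0 0 1 0 0
0 0 0 0 0

After press 2 at (2,2):
0 0 0 0 0
0 0 0 0 0
0 0 0 0 0
0 0 0 0 0
0 0 0 0 0

Lights still on: 0

Answer: yes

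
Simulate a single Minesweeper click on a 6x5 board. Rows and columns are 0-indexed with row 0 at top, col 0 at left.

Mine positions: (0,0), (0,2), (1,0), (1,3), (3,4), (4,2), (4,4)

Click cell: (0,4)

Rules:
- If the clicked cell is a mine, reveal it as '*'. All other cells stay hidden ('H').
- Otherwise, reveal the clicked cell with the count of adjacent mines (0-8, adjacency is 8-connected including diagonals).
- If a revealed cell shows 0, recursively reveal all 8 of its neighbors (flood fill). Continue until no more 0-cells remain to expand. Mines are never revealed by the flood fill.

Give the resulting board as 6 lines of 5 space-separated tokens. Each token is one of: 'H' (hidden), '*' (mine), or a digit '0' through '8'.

H H H H 1
H H H H H
H H H H H
H H H H H
H H H H H
H H H H H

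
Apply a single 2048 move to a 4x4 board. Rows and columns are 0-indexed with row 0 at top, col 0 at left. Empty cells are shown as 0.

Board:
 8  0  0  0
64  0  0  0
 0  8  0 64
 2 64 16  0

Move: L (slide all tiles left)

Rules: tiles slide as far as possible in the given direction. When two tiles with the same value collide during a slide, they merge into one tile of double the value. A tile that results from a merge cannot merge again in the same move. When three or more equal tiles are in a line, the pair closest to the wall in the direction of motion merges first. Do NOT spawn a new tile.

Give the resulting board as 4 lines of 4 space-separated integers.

Answer:  8  0  0  0
64  0  0  0
 8 64  0  0
 2 64 16  0

Derivation:
Slide left:
row 0: [8, 0, 0, 0] -> [8, 0, 0, 0]
row 1: [64, 0, 0, 0] -> [64, 0, 0, 0]
row 2: [0, 8, 0, 64] -> [8, 64, 0, 0]
row 3: [2, 64, 16, 0] -> [2, 64, 16, 0]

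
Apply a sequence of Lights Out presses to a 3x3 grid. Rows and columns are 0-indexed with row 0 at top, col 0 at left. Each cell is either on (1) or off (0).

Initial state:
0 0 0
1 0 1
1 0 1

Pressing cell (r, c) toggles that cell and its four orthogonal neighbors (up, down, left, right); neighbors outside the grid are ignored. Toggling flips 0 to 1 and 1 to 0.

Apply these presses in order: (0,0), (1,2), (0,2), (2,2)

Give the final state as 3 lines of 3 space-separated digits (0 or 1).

Answer: 1 0 0
0 1 0
1 1 1

Derivation:
After press 1 at (0,0):
1 1 0
0 0 1
1 0 1

After press 2 at (1,2):
1 1 1
0 1 0
1 0 0

After press 3 at (0,2):
1 0 0
0 1 1
1 0 0

After press 4 at (2,2):
1 0 0
0 1 0
1 1 1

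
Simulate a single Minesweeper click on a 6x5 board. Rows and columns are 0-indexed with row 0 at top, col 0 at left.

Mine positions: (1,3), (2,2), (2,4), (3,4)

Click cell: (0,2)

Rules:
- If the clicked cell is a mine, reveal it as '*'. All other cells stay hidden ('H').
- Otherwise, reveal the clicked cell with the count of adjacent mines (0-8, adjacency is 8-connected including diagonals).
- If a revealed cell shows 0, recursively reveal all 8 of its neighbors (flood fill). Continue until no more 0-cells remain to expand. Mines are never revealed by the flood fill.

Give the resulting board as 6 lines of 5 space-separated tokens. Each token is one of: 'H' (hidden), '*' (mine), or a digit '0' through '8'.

H H 1 H H
H H H H H
H H H H H
H H H H H
H H H H H
H H H H H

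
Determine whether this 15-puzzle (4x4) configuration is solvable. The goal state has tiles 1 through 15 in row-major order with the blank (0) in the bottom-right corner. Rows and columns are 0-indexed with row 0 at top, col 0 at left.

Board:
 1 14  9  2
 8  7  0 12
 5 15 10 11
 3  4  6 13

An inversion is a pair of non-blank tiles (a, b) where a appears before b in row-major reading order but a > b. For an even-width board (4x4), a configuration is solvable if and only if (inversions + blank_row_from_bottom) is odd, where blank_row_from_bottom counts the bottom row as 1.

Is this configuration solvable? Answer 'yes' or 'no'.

Inversions: 48
Blank is in row 1 (0-indexed from top), which is row 3 counting from the bottom (bottom = 1).
48 + 3 = 51, which is odd, so the puzzle is solvable.

Answer: yes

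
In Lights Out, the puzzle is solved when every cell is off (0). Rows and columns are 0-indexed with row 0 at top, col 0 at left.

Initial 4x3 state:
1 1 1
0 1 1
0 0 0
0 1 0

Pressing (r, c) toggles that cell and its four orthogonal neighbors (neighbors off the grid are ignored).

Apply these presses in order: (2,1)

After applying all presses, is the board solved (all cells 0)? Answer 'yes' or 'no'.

Answer: no

Derivation:
After press 1 at (2,1):
1 1 1
0 0 1
1 1 1
0 0 0

Lights still on: 7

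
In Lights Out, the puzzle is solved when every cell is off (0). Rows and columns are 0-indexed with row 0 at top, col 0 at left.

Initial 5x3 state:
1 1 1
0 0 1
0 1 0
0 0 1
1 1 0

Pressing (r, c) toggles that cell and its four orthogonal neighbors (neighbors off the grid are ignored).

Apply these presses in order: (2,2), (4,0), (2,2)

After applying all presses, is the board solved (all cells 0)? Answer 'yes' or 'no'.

After press 1 at (2,2):
1 1 1
0 0 0
0 0 1
0 0 0
1 1 0

After press 2 at (4,0):
1 1 1
0 0 0
0 0 1
1 0 0
0 0 0

After press 3 at (2,2):
1 1 1
0 0 1
0 1 0
1 0 1
0 0 0

Lights still on: 7

Answer: no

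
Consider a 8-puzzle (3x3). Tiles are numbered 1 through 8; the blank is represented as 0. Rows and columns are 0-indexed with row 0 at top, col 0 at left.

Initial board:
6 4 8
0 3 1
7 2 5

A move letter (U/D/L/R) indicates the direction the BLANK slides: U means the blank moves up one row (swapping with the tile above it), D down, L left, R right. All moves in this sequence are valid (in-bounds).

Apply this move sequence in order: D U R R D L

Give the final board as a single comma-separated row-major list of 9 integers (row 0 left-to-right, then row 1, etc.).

Answer: 6, 4, 8, 3, 1, 5, 7, 0, 2

Derivation:
After move 1 (D):
6 4 8
7 3 1
0 2 5

After move 2 (U):
6 4 8
0 3 1
7 2 5

After move 3 (R):
6 4 8
3 0 1
7 2 5

After move 4 (R):
6 4 8
3 1 0
7 2 5

After move 5 (D):
6 4 8
3 1 5
7 2 0

After move 6 (L):
6 4 8
3 1 5
7 0 2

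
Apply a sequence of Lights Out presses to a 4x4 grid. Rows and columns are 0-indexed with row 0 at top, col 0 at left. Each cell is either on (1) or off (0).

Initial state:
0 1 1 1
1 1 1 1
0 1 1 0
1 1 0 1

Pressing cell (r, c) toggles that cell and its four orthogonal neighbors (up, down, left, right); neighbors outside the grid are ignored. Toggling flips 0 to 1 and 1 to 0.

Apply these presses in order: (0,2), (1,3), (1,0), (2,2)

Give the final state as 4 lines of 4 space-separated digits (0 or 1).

After press 1 at (0,2):
0 0 0 0
1 1 0 1
0 1 1 0
1 1 0 1

After press 2 at (1,3):
0 0 0 1
1 1 1 0
0 1 1 1
1 1 0 1

After press 3 at (1,0):
1 0 0 1
0 0 1 0
1 1 1 1
1 1 0 1

After press 4 at (2,2):
1 0 0 1
0 0 0 0
1 0 0 0
1 1 1 1

Answer: 1 0 0 1
0 0 0 0
1 0 0 0
1 1 1 1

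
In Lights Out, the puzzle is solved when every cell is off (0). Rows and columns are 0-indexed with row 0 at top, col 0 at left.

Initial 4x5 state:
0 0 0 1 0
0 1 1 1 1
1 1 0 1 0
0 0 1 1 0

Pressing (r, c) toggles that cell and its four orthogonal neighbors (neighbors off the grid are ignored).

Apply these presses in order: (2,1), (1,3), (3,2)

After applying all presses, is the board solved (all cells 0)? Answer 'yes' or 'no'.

Answer: yes

Derivation:
After press 1 at (2,1):
0 0 0 1 0
0 0 1 1 1
0 0 1 1 0
0 1 1 1 0

After press 2 at (1,3):
0 0 0 0 0
0 0 0 0 0
0 0 1 0 0
0 1 1 1 0

After press 3 at (3,2):
0 0 0 0 0
0 0 0 0 0
0 0 0 0 0
0 0 0 0 0

Lights still on: 0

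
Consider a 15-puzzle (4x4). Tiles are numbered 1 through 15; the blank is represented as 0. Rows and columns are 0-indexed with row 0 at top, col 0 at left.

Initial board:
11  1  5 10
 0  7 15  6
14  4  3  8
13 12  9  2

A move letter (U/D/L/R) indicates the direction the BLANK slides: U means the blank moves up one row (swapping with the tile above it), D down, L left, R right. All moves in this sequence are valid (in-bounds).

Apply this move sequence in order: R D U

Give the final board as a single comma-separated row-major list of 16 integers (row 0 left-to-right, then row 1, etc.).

After move 1 (R):
11  1  5 10
 7  0 15  6
14  4  3  8
13 12  9  2

After move 2 (D):
11  1  5 10
 7  4 15  6
14  0  3  8
13 12  9  2

After move 3 (U):
11  1  5 10
 7  0 15  6
14  4  3  8
13 12  9  2

Answer: 11, 1, 5, 10, 7, 0, 15, 6, 14, 4, 3, 8, 13, 12, 9, 2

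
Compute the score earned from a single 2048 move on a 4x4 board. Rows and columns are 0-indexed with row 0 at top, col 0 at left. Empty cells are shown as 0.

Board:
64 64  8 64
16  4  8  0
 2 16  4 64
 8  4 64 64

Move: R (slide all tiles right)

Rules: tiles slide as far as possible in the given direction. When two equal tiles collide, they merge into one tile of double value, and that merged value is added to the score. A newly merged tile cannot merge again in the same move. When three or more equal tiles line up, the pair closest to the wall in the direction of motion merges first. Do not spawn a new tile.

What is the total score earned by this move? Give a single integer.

Slide right:
row 0: [64, 64, 8, 64] -> [0, 128, 8, 64]  score +128 (running 128)
row 1: [16, 4, 8, 0] -> [0, 16, 4, 8]  score +0 (running 128)
row 2: [2, 16, 4, 64] -> [2, 16, 4, 64]  score +0 (running 128)
row 3: [8, 4, 64, 64] -> [0, 8, 4, 128]  score +128 (running 256)
Board after move:
  0 128   8  64
  0  16   4   8
  2  16   4  64
  0   8   4 128

Answer: 256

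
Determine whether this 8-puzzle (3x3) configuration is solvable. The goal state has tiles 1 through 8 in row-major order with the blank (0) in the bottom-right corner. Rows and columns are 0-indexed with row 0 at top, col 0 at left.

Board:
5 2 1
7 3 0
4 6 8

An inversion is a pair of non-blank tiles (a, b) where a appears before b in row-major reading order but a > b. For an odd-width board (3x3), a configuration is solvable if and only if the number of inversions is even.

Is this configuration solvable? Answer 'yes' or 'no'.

Inversions (pairs i<j in row-major order where tile[i] > tile[j] > 0): 8
8 is even, so the puzzle is solvable.

Answer: yes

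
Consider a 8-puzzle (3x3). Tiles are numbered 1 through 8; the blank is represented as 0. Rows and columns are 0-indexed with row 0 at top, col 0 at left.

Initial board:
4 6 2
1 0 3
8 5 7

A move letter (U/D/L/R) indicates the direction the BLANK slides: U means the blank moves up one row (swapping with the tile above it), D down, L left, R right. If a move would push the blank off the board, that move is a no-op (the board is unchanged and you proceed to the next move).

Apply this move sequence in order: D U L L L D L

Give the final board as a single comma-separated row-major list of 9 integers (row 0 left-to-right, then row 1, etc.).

After move 1 (D):
4 6 2
1 5 3
8 0 7

After move 2 (U):
4 6 2
1 0 3
8 5 7

After move 3 (L):
4 6 2
0 1 3
8 5 7

After move 4 (L):
4 6 2
0 1 3
8 5 7

After move 5 (L):
4 6 2
0 1 3
8 5 7

After move 6 (D):
4 6 2
8 1 3
0 5 7

After move 7 (L):
4 6 2
8 1 3
0 5 7

Answer: 4, 6, 2, 8, 1, 3, 0, 5, 7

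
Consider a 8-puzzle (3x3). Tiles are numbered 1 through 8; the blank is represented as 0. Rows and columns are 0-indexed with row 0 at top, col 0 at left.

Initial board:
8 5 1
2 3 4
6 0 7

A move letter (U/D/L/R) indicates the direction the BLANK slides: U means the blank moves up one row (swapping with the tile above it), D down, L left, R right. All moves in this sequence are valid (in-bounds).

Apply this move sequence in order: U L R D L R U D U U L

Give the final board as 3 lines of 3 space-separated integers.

Answer: 0 8 1
2 5 4
6 3 7

Derivation:
After move 1 (U):
8 5 1
2 0 4
6 3 7

After move 2 (L):
8 5 1
0 2 4
6 3 7

After move 3 (R):
8 5 1
2 0 4
6 3 7

After move 4 (D):
8 5 1
2 3 4
6 0 7

After move 5 (L):
8 5 1
2 3 4
0 6 7

After move 6 (R):
8 5 1
2 3 4
6 0 7

After move 7 (U):
8 5 1
2 0 4
6 3 7

After move 8 (D):
8 5 1
2 3 4
6 0 7

After move 9 (U):
8 5 1
2 0 4
6 3 7

After move 10 (U):
8 0 1
2 5 4
6 3 7

After move 11 (L):
0 8 1
2 5 4
6 3 7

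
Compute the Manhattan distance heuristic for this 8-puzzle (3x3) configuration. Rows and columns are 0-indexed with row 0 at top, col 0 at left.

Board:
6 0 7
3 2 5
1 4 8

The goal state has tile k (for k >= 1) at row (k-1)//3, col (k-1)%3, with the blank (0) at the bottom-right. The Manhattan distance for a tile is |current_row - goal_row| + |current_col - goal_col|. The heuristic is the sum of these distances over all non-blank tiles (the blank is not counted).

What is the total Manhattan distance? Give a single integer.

Answer: 17

Derivation:
Tile 6: at (0,0), goal (1,2), distance |0-1|+|0-2| = 3
Tile 7: at (0,2), goal (2,0), distance |0-2|+|2-0| = 4
Tile 3: at (1,0), goal (0,2), distance |1-0|+|0-2| = 3
Tile 2: at (1,1), goal (0,1), distance |1-0|+|1-1| = 1
Tile 5: at (1,2), goal (1,1), distance |1-1|+|2-1| = 1
Tile 1: at (2,0), goal (0,0), distance |2-0|+|0-0| = 2
Tile 4: at (2,1), goal (1,0), distance |2-1|+|1-0| = 2
Tile 8: at (2,2), goal (2,1), distance |2-2|+|2-1| = 1
Sum: 3 + 4 + 3 + 1 + 1 + 2 + 2 + 1 = 17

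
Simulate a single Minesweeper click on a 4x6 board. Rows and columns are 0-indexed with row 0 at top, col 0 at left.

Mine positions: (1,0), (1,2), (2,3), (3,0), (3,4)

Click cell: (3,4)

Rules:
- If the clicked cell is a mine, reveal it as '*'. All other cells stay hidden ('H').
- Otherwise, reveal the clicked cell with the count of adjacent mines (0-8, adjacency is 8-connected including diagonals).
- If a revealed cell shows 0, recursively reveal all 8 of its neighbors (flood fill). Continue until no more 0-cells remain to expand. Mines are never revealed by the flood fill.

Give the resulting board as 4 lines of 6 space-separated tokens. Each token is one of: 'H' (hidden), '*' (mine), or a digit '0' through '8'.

H H H H H H
H H H H H H
H H H H H H
H H H H * H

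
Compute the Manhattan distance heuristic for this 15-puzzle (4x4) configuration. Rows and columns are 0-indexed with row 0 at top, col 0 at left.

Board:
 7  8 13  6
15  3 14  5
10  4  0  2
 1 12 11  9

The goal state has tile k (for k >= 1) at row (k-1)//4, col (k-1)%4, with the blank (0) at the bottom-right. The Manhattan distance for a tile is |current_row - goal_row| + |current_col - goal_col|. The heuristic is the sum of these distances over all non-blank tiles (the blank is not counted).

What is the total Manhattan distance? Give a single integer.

Tile 7: (0,0)->(1,2) = 3
Tile 8: (0,1)->(1,3) = 3
Tile 13: (0,2)->(3,0) = 5
Tile 6: (0,3)->(1,1) = 3
Tile 15: (1,0)->(3,2) = 4
Tile 3: (1,1)->(0,2) = 2
Tile 14: (1,2)->(3,1) = 3
Tile 5: (1,3)->(1,0) = 3
Tile 10: (2,0)->(2,1) = 1
Tile 4: (2,1)->(0,3) = 4
Tile 2: (2,3)->(0,1) = 4
Tile 1: (3,0)->(0,0) = 3
Tile 12: (3,1)->(2,3) = 3
Tile 11: (3,2)->(2,2) = 1
Tile 9: (3,3)->(2,0) = 4
Sum: 3 + 3 + 5 + 3 + 4 + 2 + 3 + 3 + 1 + 4 + 4 + 3 + 3 + 1 + 4 = 46

Answer: 46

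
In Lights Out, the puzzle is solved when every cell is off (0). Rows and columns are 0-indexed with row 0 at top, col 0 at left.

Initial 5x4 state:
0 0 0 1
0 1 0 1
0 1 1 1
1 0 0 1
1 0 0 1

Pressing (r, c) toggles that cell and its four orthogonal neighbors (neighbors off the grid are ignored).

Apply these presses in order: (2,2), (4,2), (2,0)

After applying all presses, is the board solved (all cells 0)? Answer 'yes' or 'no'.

Answer: no

Derivation:
After press 1 at (2,2):
0 0 0 1
0 1 1 1
0 0 0 0
1 0 1 1
1 0 0 1

After press 2 at (4,2):
0 0 0 1
0 1 1 1
0 0 0 0
1 0 0 1
1 1 1 0

After press 3 at (2,0):
0 0 0 1
1 1 1 1
1 1 0 0
0 0 0 1
1 1 1 0

Lights still on: 11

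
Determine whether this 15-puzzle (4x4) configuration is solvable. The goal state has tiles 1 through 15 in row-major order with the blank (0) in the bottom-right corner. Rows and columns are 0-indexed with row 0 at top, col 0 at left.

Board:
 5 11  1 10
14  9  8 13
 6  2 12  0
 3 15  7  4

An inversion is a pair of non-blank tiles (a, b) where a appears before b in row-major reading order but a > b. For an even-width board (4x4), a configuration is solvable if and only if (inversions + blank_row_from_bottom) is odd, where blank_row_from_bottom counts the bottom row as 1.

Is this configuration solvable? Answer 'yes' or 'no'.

Inversions: 55
Blank is in row 2 (0-indexed from top), which is row 2 counting from the bottom (bottom = 1).
55 + 2 = 57, which is odd, so the puzzle is solvable.

Answer: yes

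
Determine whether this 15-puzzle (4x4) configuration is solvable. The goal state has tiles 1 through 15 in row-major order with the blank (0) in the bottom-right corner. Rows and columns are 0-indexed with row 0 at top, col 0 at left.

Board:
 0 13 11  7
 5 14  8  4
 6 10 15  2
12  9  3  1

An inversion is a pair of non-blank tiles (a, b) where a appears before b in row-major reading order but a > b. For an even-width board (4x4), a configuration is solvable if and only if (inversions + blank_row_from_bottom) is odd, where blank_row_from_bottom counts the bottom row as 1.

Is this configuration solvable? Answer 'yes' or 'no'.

Inversions: 68
Blank is in row 0 (0-indexed from top), which is row 4 counting from the bottom (bottom = 1).
68 + 4 = 72, which is even, so the puzzle is not solvable.

Answer: no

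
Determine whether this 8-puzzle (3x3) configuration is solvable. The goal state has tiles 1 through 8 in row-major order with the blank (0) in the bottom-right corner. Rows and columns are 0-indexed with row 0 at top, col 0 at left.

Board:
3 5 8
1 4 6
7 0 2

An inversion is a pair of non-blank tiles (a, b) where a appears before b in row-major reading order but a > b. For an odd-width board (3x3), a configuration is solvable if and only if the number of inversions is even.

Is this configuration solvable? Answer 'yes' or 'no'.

Answer: no

Derivation:
Inversions (pairs i<j in row-major order where tile[i] > tile[j] > 0): 13
13 is odd, so the puzzle is not solvable.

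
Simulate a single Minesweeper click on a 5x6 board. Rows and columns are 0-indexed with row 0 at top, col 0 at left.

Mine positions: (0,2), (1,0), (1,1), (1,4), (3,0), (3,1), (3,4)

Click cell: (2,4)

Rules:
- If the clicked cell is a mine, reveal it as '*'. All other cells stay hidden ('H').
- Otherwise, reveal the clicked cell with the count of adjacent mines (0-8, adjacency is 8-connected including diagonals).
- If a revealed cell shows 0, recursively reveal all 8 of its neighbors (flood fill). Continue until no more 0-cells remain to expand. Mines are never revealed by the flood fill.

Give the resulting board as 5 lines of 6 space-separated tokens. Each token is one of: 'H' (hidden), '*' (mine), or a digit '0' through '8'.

H H H H H H
H H H H H H
H H H H 2 H
H H H H H H
H H H H H H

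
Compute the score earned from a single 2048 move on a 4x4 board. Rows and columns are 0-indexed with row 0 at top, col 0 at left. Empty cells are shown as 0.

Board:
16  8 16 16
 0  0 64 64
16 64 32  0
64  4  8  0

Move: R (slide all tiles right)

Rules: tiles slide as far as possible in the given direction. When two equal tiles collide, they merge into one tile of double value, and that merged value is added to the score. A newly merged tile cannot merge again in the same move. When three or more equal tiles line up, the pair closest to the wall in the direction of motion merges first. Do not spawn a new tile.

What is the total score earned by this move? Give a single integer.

Slide right:
row 0: [16, 8, 16, 16] -> [0, 16, 8, 32]  score +32 (running 32)
row 1: [0, 0, 64, 64] -> [0, 0, 0, 128]  score +128 (running 160)
row 2: [16, 64, 32, 0] -> [0, 16, 64, 32]  score +0 (running 160)
row 3: [64, 4, 8, 0] -> [0, 64, 4, 8]  score +0 (running 160)
Board after move:
  0  16   8  32
  0   0   0 128
  0  16  64  32
  0  64   4   8

Answer: 160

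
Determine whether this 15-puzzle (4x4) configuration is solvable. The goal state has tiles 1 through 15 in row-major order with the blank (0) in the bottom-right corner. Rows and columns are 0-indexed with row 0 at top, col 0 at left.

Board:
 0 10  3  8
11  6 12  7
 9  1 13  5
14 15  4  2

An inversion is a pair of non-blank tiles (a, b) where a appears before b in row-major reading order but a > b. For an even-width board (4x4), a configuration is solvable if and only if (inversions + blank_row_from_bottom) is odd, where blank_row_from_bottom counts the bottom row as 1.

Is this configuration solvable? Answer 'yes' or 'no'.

Answer: no

Derivation:
Inversions: 52
Blank is in row 0 (0-indexed from top), which is row 4 counting from the bottom (bottom = 1).
52 + 4 = 56, which is even, so the puzzle is not solvable.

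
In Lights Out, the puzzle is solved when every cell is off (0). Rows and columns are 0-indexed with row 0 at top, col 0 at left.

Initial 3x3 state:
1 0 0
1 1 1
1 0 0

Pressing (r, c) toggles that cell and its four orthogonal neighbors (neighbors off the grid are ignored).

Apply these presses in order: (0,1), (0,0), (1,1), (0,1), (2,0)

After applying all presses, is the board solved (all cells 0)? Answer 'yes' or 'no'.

Answer: yes

Derivation:
After press 1 at (0,1):
0 1 1
1 0 1
1 0 0

After press 2 at (0,0):
1 0 1
0 0 1
1 0 0

After press 3 at (1,1):
1 1 1
1 1 0
1 1 0

After press 4 at (0,1):
0 0 0
1 0 0
1 1 0

After press 5 at (2,0):
0 0 0
0 0 0
0 0 0

Lights still on: 0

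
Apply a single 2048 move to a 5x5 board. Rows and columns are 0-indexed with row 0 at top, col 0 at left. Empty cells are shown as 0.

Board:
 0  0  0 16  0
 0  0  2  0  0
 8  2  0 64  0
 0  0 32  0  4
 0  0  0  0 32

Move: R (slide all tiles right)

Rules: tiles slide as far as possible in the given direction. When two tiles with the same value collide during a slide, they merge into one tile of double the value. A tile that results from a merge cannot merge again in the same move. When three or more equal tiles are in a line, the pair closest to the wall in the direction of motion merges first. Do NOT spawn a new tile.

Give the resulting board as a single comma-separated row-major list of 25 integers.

Slide right:
row 0: [0, 0, 0, 16, 0] -> [0, 0, 0, 0, 16]
row 1: [0, 0, 2, 0, 0] -> [0, 0, 0, 0, 2]
row 2: [8, 2, 0, 64, 0] -> [0, 0, 8, 2, 64]
row 3: [0, 0, 32, 0, 4] -> [0, 0, 0, 32, 4]
row 4: [0, 0, 0, 0, 32] -> [0, 0, 0, 0, 32]

Answer: 0, 0, 0, 0, 16, 0, 0, 0, 0, 2, 0, 0, 8, 2, 64, 0, 0, 0, 32, 4, 0, 0, 0, 0, 32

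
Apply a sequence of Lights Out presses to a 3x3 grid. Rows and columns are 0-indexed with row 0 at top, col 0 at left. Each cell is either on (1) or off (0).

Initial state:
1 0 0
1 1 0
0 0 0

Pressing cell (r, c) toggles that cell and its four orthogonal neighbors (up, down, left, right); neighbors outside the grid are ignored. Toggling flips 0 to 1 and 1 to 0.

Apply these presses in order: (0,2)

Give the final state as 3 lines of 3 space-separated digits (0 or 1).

Answer: 1 1 1
1 1 1
0 0 0

Derivation:
After press 1 at (0,2):
1 1 1
1 1 1
0 0 0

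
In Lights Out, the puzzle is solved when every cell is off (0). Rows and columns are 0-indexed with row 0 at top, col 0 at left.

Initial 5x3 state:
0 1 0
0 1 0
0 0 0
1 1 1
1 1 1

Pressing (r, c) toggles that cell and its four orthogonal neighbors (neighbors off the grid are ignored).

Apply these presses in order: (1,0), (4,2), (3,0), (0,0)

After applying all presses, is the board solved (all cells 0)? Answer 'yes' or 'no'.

Answer: yes

Derivation:
After press 1 at (1,0):
1 1 0
1 0 0
1 0 0
1 1 1
1 1 1

After press 2 at (4,2):
1 1 0
1 0 0
1 0 0
1 1 0
1 0 0

After press 3 at (3,0):
1 1 0
1 0 0
0 0 0
0 0 0
0 0 0

After press 4 at (0,0):
0 0 0
0 0 0
0 0 0
0 0 0
0 0 0

Lights still on: 0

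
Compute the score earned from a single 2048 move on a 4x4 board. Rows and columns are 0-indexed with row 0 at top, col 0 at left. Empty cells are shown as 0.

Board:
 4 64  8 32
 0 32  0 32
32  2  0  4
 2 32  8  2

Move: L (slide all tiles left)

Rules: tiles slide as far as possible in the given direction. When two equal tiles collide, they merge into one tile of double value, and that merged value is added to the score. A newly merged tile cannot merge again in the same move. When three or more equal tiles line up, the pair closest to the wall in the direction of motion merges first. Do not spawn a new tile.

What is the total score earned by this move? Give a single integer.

Answer: 64

Derivation:
Slide left:
row 0: [4, 64, 8, 32] -> [4, 64, 8, 32]  score +0 (running 0)
row 1: [0, 32, 0, 32] -> [64, 0, 0, 0]  score +64 (running 64)
row 2: [32, 2, 0, 4] -> [32, 2, 4, 0]  score +0 (running 64)
row 3: [2, 32, 8, 2] -> [2, 32, 8, 2]  score +0 (running 64)
Board after move:
 4 64  8 32
64  0  0  0
32  2  4  0
 2 32  8  2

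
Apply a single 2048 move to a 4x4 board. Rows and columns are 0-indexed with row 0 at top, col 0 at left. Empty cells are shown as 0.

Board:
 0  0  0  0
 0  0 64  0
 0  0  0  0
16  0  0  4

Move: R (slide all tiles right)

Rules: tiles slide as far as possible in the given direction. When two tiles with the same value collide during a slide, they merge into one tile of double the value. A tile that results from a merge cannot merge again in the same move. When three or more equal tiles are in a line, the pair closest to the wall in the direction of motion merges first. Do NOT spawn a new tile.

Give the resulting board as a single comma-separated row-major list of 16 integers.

Slide right:
row 0: [0, 0, 0, 0] -> [0, 0, 0, 0]
row 1: [0, 0, 64, 0] -> [0, 0, 0, 64]
row 2: [0, 0, 0, 0] -> [0, 0, 0, 0]
row 3: [16, 0, 0, 4] -> [0, 0, 16, 4]

Answer: 0, 0, 0, 0, 0, 0, 0, 64, 0, 0, 0, 0, 0, 0, 16, 4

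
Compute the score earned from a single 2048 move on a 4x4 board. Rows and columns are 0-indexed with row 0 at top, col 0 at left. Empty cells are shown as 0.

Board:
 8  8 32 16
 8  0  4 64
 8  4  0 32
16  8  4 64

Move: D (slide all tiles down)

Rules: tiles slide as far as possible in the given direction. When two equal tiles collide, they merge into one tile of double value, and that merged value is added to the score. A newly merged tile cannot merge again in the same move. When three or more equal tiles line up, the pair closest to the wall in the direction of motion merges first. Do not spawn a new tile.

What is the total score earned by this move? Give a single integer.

Answer: 24

Derivation:
Slide down:
col 0: [8, 8, 8, 16] -> [0, 8, 16, 16]  score +16 (running 16)
col 1: [8, 0, 4, 8] -> [0, 8, 4, 8]  score +0 (running 16)
col 2: [32, 4, 0, 4] -> [0, 0, 32, 8]  score +8 (running 24)
col 3: [16, 64, 32, 64] -> [16, 64, 32, 64]  score +0 (running 24)
Board after move:
 0  0  0 16
 8  8  0 64
16  4 32 32
16  8  8 64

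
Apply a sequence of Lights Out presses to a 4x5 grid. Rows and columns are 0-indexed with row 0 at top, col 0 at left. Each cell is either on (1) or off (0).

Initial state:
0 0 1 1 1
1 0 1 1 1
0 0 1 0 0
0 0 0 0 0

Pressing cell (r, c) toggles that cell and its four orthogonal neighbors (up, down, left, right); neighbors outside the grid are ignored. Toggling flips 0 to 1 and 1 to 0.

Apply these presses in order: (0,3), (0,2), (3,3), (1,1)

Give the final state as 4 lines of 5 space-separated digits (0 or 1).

Answer: 0 0 1 1 0
0 1 1 0 1
0 1 1 1 0
0 0 1 1 1

Derivation:
After press 1 at (0,3):
0 0 0 0 0
1 0 1 0 1
0 0 1 0 0
0 0 0 0 0

After press 2 at (0,2):
0 1 1 1 0
1 0 0 0 1
0 0 1 0 0
0 0 0 0 0

After press 3 at (3,3):
0 1 1 1 0
1 0 0 0 1
0 0 1 1 0
0 0 1 1 1

After press 4 at (1,1):
0 0 1 1 0
0 1 1 0 1
0 1 1 1 0
0 0 1 1 1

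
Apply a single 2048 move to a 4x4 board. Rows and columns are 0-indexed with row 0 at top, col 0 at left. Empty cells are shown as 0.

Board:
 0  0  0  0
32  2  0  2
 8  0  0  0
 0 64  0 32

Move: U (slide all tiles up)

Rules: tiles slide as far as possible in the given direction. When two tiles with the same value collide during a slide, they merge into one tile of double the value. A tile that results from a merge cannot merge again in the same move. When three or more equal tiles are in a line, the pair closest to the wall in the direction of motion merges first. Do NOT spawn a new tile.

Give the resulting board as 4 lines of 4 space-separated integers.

Slide up:
col 0: [0, 32, 8, 0] -> [32, 8, 0, 0]
col 1: [0, 2, 0, 64] -> [2, 64, 0, 0]
col 2: [0, 0, 0, 0] -> [0, 0, 0, 0]
col 3: [0, 2, 0, 32] -> [2, 32, 0, 0]

Answer: 32  2  0  2
 8 64  0 32
 0  0  0  0
 0  0  0  0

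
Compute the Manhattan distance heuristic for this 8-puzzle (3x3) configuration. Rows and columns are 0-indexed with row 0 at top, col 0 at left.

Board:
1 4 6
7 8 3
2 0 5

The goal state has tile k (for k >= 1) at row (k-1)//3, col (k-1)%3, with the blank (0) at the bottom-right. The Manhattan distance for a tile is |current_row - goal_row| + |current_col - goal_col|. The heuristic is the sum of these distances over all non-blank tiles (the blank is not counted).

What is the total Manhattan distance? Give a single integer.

Answer: 11

Derivation:
Tile 1: at (0,0), goal (0,0), distance |0-0|+|0-0| = 0
Tile 4: at (0,1), goal (1,0), distance |0-1|+|1-0| = 2
Tile 6: at (0,2), goal (1,2), distance |0-1|+|2-2| = 1
Tile 7: at (1,0), goal (2,0), distance |1-2|+|0-0| = 1
Tile 8: at (1,1), goal (2,1), distance |1-2|+|1-1| = 1
Tile 3: at (1,2), goal (0,2), distance |1-0|+|2-2| = 1
Tile 2: at (2,0), goal (0,1), distance |2-0|+|0-1| = 3
Tile 5: at (2,2), goal (1,1), distance |2-1|+|2-1| = 2
Sum: 0 + 2 + 1 + 1 + 1 + 1 + 3 + 2 = 11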